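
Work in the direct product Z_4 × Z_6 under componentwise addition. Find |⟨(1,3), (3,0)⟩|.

8

|⟨(1,3)⟩| = 4 and |⟨(3,0)⟩| = 4, so |H| is a multiple of lcm(4, 4) = 4 and divides |G| = 24.
Closing under the operation: H = {(0,0), (0,3), (1,0), (1,3), (2,0), (2,3), (3,0), (3,3)}, so |H| = 8.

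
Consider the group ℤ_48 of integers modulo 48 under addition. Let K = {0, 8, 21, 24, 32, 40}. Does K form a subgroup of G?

32 ∈ K but its inverse 16 ∉ K, so K is not a subgroup.

No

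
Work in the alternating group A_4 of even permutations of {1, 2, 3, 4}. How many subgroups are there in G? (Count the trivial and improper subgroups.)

10

|G| = 12, so by Lagrange every subgroup order divides 12. Divisors: 1, 2, 3, 4, 6, 12.
Subgroups by order — order 1: 1; order 2: 3; order 3: 4; order 4: 1; order 6: 0; order 12: 1.
Total: 1 + 3 + 4 + 1 + 0 + 1 = 10.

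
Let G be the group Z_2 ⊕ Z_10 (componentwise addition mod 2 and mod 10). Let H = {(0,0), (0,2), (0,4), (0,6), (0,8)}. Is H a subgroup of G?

|H| = 5 divides |G| = 20, consistent with Lagrange.
H contains the identity, every element's inverse is in H, and H is closed under +: it is a subgroup.
In fact H = ⟨(0,2)⟩.

Yes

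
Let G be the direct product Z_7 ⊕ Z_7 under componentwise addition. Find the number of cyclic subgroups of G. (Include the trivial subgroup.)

9

Group the elements of G by the cyclic subgroup they generate; each cyclic subgroup of order d accounts for φ(d) elements.
Cyclic subgroups by order — order 1: 1; order 7: 8.
Total: 9.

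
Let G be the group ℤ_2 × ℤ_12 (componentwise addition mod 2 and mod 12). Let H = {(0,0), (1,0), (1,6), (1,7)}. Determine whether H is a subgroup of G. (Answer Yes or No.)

No

(1,7) ∈ H but its inverse (1,5) ∉ H, so H is not a subgroup.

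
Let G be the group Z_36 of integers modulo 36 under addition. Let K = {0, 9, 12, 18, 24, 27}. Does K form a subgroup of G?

Closure fails: 18 + 24 = 6 ∉ K. So K is not a subgroup.

No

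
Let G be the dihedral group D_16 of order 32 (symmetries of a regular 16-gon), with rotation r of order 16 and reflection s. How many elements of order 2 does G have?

17

Enumerating element orders in G gives 17 elements of order 2.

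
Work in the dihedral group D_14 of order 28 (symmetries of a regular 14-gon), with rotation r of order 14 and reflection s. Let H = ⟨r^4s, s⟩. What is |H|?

|⟨r^4s⟩| = 2 and |⟨s⟩| = 2, so |H| is a multiple of lcm(2, 2) = 2 and divides |G| = 28.
Closing under the operation: H = {e, r^2, r^4, r^6, r^8, r^10, r^12, s, r^2s, r^4s, r^6s, r^8s, r^10s, r^12s}, so |H| = 14.

14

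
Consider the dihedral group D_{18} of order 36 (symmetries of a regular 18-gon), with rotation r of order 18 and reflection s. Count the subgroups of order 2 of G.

|G| = 36 and 2 | 36, so subgroups of order 2 are possible by Lagrange.
The subgroups of order 2 are: {e, r^10s}; {e, r^11s}; {e, r^12s}; {e, r^13s}; … (19 in all).
So G has 19 subgroups of order 2.

19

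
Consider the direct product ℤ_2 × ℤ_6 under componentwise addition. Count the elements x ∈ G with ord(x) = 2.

3

An element (a,b) has order lcm(ord(a), ord(b)); count pairs with lcm equal to 2.
Enumerating gives 3 such elements.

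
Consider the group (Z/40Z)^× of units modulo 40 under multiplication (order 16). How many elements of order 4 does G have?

8

The elements of order 4 are: 3, 7, 13, 17, 23, 27, 33, 37.
That's 8.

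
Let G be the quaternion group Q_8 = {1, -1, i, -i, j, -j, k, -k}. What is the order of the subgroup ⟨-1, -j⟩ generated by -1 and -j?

|⟨-1⟩| = 2 and |⟨-j⟩| = 4, so |H| is a multiple of lcm(2, 4) = 4 and divides |G| = 8.
Closing under the operation: H = {1, -1, j, -j}, so |H| = 4.

4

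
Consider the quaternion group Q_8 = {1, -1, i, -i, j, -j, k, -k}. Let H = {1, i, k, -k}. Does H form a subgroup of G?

No

i ∈ H but its inverse -i ∉ H, so H is not a subgroup.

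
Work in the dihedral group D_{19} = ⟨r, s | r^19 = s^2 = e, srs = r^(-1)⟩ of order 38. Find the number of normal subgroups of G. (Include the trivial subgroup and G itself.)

3

G has 22 subgroups. Checking conjugation-invariance by order — order 1: 1/1 normal; order 2: 0/19 normal; order 19: 1/1 normal; order 38: 1/1 normal.
Total normal subgroups: 3.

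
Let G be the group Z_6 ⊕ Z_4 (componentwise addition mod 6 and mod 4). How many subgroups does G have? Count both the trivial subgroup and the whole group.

|G| = 24, so by Lagrange every subgroup order divides 24. Divisors: 1, 2, 3, 4, 6, 8, 12, 24.
Subgroups by order — order 1: 1; order 2: 3; order 3: 1; order 4: 3; order 6: 3; order 8: 1; order 12: 3; order 24: 1.
Total: 1 + 3 + 1 + 3 + 3 + 1 + 3 + 1 = 16.

16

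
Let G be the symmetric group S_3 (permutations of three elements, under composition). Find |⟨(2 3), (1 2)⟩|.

|⟨(2 3)⟩| = 2 and |⟨(1 2)⟩| = 2, so |H| is a multiple of lcm(2, 2) = 2 and divides |G| = 6.
Closing {(2 3), (1 2)} under the group operation gives all of G, so |H| = 6.

6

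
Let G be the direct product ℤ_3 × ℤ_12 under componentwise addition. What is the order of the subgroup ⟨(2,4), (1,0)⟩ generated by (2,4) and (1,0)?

9

|⟨(2,4)⟩| = 3 and |⟨(1,0)⟩| = 3, so |H| is a multiple of lcm(3, 3) = 3 and divides |G| = 36.
Closing under the operation: H = {(0,0), (0,4), (0,8), (1,0), (1,4), (1,8), (2,0), (2,4), (2,8)}, so |H| = 9.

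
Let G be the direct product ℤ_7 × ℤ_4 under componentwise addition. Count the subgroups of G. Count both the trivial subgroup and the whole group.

6

|G| = 28, so by Lagrange every subgroup order divides 28. Divisors: 1, 2, 4, 7, 14, 28.
Subgroups by order — order 1: 1; order 2: 1; order 4: 1; order 7: 1; order 14: 1; order 28: 1.
Total: 1 + 1 + 1 + 1 + 1 + 1 = 6.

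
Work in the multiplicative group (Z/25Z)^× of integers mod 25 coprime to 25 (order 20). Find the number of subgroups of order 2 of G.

|G| = 20 and 2 | 20, so subgroups of order 2 are possible by Lagrange.
The subgroups of order 2 are: {1, 24}.
So G has 1 subgroup of order 2.

1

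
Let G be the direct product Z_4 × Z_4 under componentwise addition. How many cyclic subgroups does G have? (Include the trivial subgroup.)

10

A cyclic subgroup of order d is generated by each of its φ(d) elements of order d, so the cyclic subgroups of order d number (#elements of order d)/φ(d).
Cyclic subgroups by order — order 1: 1; order 2: 3; order 4: 6.
Total: 10.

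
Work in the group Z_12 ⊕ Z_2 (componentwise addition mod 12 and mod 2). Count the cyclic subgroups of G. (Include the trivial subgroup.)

12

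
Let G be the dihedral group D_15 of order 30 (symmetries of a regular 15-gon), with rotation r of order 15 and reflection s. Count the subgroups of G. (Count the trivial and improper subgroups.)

28

|G| = 30, so by Lagrange every subgroup order divides 30. Divisors: 1, 2, 3, 5, 6, 10, 15, 30.
Subgroups by order — order 1: 1; order 2: 15; order 3: 1; order 5: 1; order 6: 5; order 10: 3; order 15: 1; order 30: 1.
Total: 1 + 15 + 1 + 1 + 5 + 3 + 1 + 1 = 28.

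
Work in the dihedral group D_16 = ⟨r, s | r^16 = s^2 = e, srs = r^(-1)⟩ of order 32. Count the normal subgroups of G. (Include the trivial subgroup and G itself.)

G has 36 subgroups. Checking conjugation-invariance by order — order 1: 1/1 normal; order 2: 1/17 normal; order 4: 1/9 normal; order 8: 1/5 normal; order 16: 3/3 normal; order 32: 1/1 normal.
Total normal subgroups: 8.

8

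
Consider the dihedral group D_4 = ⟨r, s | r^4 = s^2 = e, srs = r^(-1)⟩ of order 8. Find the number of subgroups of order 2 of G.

5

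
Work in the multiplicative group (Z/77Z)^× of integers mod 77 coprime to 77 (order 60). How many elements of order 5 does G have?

The elements of order 5 are: 15, 36, 64, 71.
That's 4.

4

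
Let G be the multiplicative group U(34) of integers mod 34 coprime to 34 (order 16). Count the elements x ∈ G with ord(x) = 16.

8

The elements of order 16 are: 3, 5, 7, 11, 23, 27, 29, 31.
That's 8.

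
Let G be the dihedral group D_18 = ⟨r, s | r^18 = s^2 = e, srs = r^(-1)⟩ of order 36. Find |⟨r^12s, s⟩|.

6

|⟨r^12s⟩| = 2 and |⟨s⟩| = 2, so |H| is a multiple of lcm(2, 2) = 2 and divides |G| = 36.
Closing under the operation: H = {e, r^6, r^12, s, r^6s, r^12s}, so |H| = 6.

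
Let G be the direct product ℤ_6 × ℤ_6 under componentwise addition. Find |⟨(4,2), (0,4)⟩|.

|⟨(4,2)⟩| = 3 and |⟨(0,4)⟩| = 3, so |H| is a multiple of lcm(3, 3) = 3 and divides |G| = 36.
Closing under the operation: H = {(0,0), (0,2), (0,4), (2,0), (2,2), (2,4), (4,0), (4,2), (4,4)}, so |H| = 9.

9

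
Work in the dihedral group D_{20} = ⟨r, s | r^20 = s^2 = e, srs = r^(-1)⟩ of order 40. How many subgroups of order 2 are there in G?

|G| = 40 and 2 | 40, so subgroups of order 2 are possible by Lagrange.
The subgroups of order 2 are: {e, r^10}; {e, r^10s}; {e, r^11s}; {e, r^12s}; … (21 in all).
So G has 21 subgroups of order 2.

21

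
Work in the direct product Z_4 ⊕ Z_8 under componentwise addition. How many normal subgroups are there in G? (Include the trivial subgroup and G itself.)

22

G is abelian, so every subgroup is normal.
G has 22 subgroups in total, hence 22 normal subgroups.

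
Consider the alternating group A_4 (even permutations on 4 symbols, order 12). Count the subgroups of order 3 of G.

|G| = 12 and 3 | 12, so subgroups of order 3 are possible by Lagrange.
The subgroups of order 3 are: {e, (1 2 3), (1 3 2)}; {e, (1 2 4), (1 4 2)}; {e, (1 3 4), (1 4 3)}; {e, (2 3 4), (2 4 3)}.
So G has 4 subgroups of order 3.

4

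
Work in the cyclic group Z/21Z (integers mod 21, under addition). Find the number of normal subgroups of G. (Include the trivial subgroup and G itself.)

4

G is abelian, so every subgroup is normal.
G has 4 subgroups in total, hence 4 normal subgroups.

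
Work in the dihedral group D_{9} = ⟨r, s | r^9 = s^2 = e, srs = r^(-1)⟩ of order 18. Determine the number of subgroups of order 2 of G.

|G| = 18 and 2 | 18, so subgroups of order 2 are possible by Lagrange.
The subgroups of order 2 are: {e, r^2s}; {e, r^3s}; {e, r^4s}; {e, r^5s}; … (9 in all).
So G has 9 subgroups of order 2.

9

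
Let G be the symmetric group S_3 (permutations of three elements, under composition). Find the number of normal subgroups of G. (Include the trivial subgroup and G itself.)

3

G has 6 subgroups. Checking conjugation-invariance by order — order 1: 1/1 normal; order 2: 0/3 normal; order 3: 1/1 normal; order 6: 1/1 normal.
Total normal subgroups: 3.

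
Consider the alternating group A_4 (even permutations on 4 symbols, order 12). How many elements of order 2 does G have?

The elements of order 2 are: (1 2)(3 4), (1 3)(2 4), (1 4)(2 3).
That's 3.

3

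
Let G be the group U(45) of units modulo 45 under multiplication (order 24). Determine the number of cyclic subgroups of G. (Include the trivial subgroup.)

12

Group the elements of G by the cyclic subgroup they generate; each cyclic subgroup of order d accounts for φ(d) elements.
Cyclic subgroups by order — order 1: 1; order 2: 3; order 3: 1; order 4: 2; order 6: 3; order 12: 2.
Total: 12.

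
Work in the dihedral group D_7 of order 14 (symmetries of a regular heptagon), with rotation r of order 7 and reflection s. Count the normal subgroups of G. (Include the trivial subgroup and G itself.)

3

G has 10 subgroups. Checking conjugation-invariance by order — order 1: 1/1 normal; order 2: 0/7 normal; order 7: 1/1 normal; order 14: 1/1 normal.
Total normal subgroups: 3.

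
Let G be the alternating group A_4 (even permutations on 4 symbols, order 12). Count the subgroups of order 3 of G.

|G| = 12 and 3 | 12, so subgroups of order 3 are possible by Lagrange.
The subgroups of order 3 are: {e, (1 2 3), (1 3 2)}; {e, (1 2 4), (1 4 2)}; {e, (1 3 4), (1 4 3)}; {e, (2 3 4), (2 4 3)}.
So G has 4 subgroups of order 3.

4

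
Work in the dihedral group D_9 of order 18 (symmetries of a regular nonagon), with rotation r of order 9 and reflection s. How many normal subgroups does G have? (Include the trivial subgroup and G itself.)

4

G has 16 subgroups. Checking conjugation-invariance by order — order 1: 1/1 normal; order 2: 0/9 normal; order 3: 1/1 normal; order 6: 0/3 normal; order 9: 1/1 normal; order 18: 1/1 normal.
Total normal subgroups: 4.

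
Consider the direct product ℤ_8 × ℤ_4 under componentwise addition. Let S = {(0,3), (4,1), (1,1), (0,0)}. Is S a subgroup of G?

No

(1,1) ∈ S but its inverse (7,3) ∉ S, so S is not a subgroup.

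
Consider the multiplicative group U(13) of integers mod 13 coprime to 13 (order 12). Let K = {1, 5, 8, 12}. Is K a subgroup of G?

Yes

|K| = 4 divides |G| = 12, consistent with Lagrange.
K contains the identity, every element's inverse is in K, and K is closed under ·: it is a subgroup.
In fact K = ⟨8⟩.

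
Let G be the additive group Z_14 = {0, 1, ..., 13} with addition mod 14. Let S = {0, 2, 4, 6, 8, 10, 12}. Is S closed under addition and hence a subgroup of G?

Yes

|S| = 7 divides |G| = 14, consistent with Lagrange.
S contains the identity, every element's inverse is in S, and S is closed under +: it is a subgroup.
In fact S = ⟨2⟩.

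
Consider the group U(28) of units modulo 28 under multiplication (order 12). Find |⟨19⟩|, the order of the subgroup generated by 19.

6

Compute successive powers of 19 mod 28: 19, 25, 27, 9, 3, 1; 19^6 ≡ 1 (mod 28).
So |⟨19⟩| = 6.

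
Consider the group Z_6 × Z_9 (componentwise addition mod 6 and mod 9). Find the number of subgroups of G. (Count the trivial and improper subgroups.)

|G| = 54, so by Lagrange every subgroup order divides 54. Divisors: 1, 2, 3, 6, 9, 18, 27, 54.
Subgroups by order — order 1: 1; order 2: 1; order 3: 4; order 6: 4; order 9: 4; order 18: 4; order 27: 1; order 54: 1.
Total: 1 + 1 + 4 + 4 + 4 + 4 + 1 + 1 = 20.

20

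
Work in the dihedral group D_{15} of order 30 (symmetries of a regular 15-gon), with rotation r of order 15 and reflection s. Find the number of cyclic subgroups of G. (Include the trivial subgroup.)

Each element a generates a cyclic subgroup ⟨a⟩; distinct elements may generate the same one (a cyclic group of order d has φ(d) generators).
Cyclic subgroups by order — order 1: 1; order 2: 15; order 3: 1; order 5: 1; order 15: 1.
Total: 19.

19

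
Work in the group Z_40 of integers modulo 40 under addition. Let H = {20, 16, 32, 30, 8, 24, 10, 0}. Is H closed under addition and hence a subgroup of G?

Closure fails: 32 + 10 = 2 ∉ H. So H is not a subgroup.

No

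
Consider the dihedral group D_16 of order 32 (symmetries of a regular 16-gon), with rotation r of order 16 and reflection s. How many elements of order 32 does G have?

No element of G has order 32 (even though 32 | 32).

0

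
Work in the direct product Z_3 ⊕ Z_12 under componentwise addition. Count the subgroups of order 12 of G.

4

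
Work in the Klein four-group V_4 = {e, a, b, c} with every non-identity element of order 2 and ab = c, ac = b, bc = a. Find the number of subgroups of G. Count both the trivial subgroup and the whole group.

|G| = 4, so by Lagrange every subgroup order divides 4. Divisors: 1, 2, 4.
Subgroups by order — order 1: 1; order 2: 3; order 4: 1.
Total: 1 + 3 + 1 = 5.

5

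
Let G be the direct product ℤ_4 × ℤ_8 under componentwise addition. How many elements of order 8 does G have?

16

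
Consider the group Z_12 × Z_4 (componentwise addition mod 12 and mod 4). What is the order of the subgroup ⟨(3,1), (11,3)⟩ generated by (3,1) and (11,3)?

24

|⟨(3,1)⟩| = 4 and |⟨(11,3)⟩| = 12, so |H| is a multiple of lcm(4, 12) = 12 and divides |G| = 48.
Closing under the operation: H = {(0,0), (0,2), (1,1), (1,3), (2,0), (2,2), (3,1), (3,3), (4,0), (4,2), (5,1), (5,3), (6,0), (6,2), (7,1), (7,3), (8,0), (8,2), (9,1), (9,3), (10,0), (10,2), (11,1), (11,3)}, so |H| = 24.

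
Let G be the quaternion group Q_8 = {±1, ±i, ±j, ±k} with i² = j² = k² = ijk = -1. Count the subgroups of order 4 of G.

|G| = 8 and 4 | 8, so subgroups of order 4 are possible by Lagrange.
The subgroups of order 4 are: {1, -1, i, -i}; {1, -1, j, -j}; {1, -1, k, -k}.
So G has 3 subgroups of order 4.

3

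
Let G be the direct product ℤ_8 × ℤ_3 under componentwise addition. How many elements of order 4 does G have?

2

An element (a,b) has order lcm(ord(a), ord(b)); count pairs with lcm equal to 4.
Enumerating gives 2 such elements.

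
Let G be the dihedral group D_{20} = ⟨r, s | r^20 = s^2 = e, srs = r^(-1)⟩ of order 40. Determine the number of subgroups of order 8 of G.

|G| = 40 and 8 | 40, so subgroups of order 8 are possible by Lagrange.
The subgroups of order 8 are: {e, r^5, r^10, r^15, s, r^5s, r^10s, r^15s}; {e, r^5, r^10, r^15, rs, r^6s, r^11s, r^16s}; {e, r^5, r^10, r^15, r^2s, r^7s, r^12s, r^17s}; {e, r^5, r^10, r^15, r^3s, r^8s, r^13s, r^18s}; … (5 in all).
So G has 5 subgroups of order 8.

5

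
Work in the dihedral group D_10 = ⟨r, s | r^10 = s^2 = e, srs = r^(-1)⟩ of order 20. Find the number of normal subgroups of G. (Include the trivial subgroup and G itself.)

7

G has 22 subgroups. Checking conjugation-invariance by order — order 1: 1/1 normal; order 2: 1/11 normal; order 4: 0/5 normal; order 5: 1/1 normal; order 10: 3/3 normal; order 20: 1/1 normal.
Total normal subgroups: 7.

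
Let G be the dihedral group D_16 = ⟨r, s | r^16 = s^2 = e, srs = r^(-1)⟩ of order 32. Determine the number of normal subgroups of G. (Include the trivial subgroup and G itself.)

8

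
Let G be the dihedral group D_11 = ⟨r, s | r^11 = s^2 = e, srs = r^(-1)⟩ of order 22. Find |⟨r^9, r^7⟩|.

|⟨r^9⟩| = 11 and |⟨r^7⟩| = 11, so |H| is a multiple of lcm(11, 11) = 11 and divides |G| = 22.
Closing under the operation: H = {e, r, r^2, r^3, r^4, r^5, r^6, r^7, r^8, r^9, r^10}, so |H| = 11.

11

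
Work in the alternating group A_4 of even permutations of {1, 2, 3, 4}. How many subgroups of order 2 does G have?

3

|G| = 12 and 2 | 12, so subgroups of order 2 are possible by Lagrange.
The subgroups of order 2 are: {e, (1 2)(3 4)}; {e, (1 3)(2 4)}; {e, (1 4)(2 3)}.
So G has 3 subgroups of order 2.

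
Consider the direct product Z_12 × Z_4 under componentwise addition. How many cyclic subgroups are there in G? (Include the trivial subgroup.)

20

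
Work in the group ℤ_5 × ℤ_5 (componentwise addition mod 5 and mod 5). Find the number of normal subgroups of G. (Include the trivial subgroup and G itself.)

G is abelian, so every subgroup is normal.
G has 8 subgroups in total, hence 8 normal subgroups.

8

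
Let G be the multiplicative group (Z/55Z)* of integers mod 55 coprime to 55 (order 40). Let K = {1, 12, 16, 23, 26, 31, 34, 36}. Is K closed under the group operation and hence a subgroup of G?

No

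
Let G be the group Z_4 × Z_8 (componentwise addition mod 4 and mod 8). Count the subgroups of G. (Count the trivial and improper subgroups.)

22

|G| = 32, so by Lagrange every subgroup order divides 32. Divisors: 1, 2, 4, 8, 16, 32.
Subgroups by order — order 1: 1; order 2: 3; order 4: 7; order 8: 7; order 16: 3; order 32: 1.
Total: 1 + 3 + 7 + 7 + 3 + 1 = 22.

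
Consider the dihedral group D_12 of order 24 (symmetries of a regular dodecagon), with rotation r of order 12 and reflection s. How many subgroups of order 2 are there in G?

13

|G| = 24 and 2 | 24, so subgroups of order 2 are possible by Lagrange.
The subgroups of order 2 are: {e, r^10s}; {e, r^11s}; {e, r^2s}; {e, r^3s}; … (13 in all).
So G has 13 subgroups of order 2.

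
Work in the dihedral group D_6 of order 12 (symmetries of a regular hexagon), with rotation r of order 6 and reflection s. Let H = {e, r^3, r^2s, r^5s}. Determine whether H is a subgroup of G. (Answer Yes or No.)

Yes

|H| = 4 divides |G| = 12, consistent with Lagrange.
H contains the identity, every element's inverse is in H, and H is closed under ·: it is a subgroup.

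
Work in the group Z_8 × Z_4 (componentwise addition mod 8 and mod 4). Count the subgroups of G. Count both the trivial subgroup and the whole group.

|G| = 32, so by Lagrange every subgroup order divides 32. Divisors: 1, 2, 4, 8, 16, 32.
Subgroups by order — order 1: 1; order 2: 3; order 4: 7; order 8: 7; order 16: 3; order 32: 1.
Total: 1 + 3 + 7 + 7 + 3 + 1 = 22.

22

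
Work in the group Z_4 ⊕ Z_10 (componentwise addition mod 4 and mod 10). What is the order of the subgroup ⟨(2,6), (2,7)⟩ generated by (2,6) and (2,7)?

|⟨(2,6)⟩| = 10 and |⟨(2,7)⟩| = 10, so |H| is a multiple of lcm(10, 10) = 10 and divides |G| = 40.
Closing under the operation: H = {(0,0), (0,1), (0,2), (0,3), (0,4), (0,5), (0,6), (0,7), (0,8), (0,9), (2,0), (2,1), (2,2), (2,3), (2,4), (2,5), (2,6), (2,7), (2,8), (2,9)}, so |H| = 20.

20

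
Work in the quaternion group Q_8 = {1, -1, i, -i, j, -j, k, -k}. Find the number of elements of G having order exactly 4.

6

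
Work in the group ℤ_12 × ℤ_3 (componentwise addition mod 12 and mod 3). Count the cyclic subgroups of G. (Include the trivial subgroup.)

15

Group the elements of G by the cyclic subgroup they generate; each cyclic subgroup of order d accounts for φ(d) elements.
Cyclic subgroups by order — order 1: 1; order 2: 1; order 3: 4; order 4: 1; order 6: 4; order 12: 4.
Total: 15.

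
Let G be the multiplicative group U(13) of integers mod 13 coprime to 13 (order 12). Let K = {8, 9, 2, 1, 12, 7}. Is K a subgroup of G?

8 ∈ K but its inverse 5 ∉ K, so K is not a subgroup.

No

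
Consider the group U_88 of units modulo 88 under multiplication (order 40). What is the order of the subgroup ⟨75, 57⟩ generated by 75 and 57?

|⟨75⟩| = 10 and |⟨57⟩| = 10, so |H| is a multiple of lcm(10, 10) = 10 and divides |G| = 40.
Closing under the operation: H = {1, 3, 9, 17, 19, 25, 27, 35, 41, 43, 49, 51, 57, 59, 65, 67, 73, 75, 81, 83}, so |H| = 20.

20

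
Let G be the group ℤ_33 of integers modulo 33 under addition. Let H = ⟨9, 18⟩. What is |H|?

11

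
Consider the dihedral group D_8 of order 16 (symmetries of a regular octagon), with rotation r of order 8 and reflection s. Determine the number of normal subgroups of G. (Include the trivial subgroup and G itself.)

7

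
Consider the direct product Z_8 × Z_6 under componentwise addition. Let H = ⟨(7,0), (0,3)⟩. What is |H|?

16

|⟨(7,0)⟩| = 8 and |⟨(0,3)⟩| = 2, so |H| is a multiple of lcm(8, 2) = 8 and divides |G| = 48.
Closing under the operation: H = {(0,0), (0,3), (1,0), (1,3), (2,0), (2,3), (3,0), (3,3), (4,0), (4,3), (5,0), (5,3), (6,0), (6,3), (7,0), (7,3)}, so |H| = 16.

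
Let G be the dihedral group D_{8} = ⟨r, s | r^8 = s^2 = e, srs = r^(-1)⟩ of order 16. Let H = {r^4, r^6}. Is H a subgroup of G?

The identity e ∉ H, so H is not a subgroup.

No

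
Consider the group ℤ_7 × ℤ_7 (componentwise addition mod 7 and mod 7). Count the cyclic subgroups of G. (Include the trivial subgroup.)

A cyclic subgroup of order d is generated by each of its φ(d) elements of order d, so the cyclic subgroups of order d number (#elements of order d)/φ(d).
Cyclic subgroups by order — order 1: 1; order 7: 8.
Total: 9.

9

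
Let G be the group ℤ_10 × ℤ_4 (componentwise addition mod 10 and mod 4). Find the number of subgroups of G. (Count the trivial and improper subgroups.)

|G| = 40, so by Lagrange every subgroup order divides 40. Divisors: 1, 2, 4, 5, 8, 10, 20, 40.
Subgroups by order — order 1: 1; order 2: 3; order 4: 3; order 5: 1; order 8: 1; order 10: 3; order 20: 3; order 40: 1.
Total: 1 + 3 + 3 + 1 + 1 + 3 + 3 + 1 = 16.

16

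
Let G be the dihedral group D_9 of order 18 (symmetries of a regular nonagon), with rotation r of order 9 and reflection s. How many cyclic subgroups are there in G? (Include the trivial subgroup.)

A cyclic subgroup of order d is generated by each of its φ(d) elements of order d, so the cyclic subgroups of order d number (#elements of order d)/φ(d).
Cyclic subgroups by order — order 1: 1; order 2: 9; order 3: 1; order 9: 1.
Total: 12.

12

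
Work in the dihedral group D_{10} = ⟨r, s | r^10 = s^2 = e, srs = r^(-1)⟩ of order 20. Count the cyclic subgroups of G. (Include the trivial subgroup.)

14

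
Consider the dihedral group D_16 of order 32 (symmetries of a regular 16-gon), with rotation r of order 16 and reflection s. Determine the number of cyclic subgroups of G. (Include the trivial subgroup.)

Group the elements of G by the cyclic subgroup they generate; each cyclic subgroup of order d accounts for φ(d) elements.
Cyclic subgroups by order — order 1: 1; order 2: 17; order 4: 1; order 8: 1; order 16: 1.
Total: 21.

21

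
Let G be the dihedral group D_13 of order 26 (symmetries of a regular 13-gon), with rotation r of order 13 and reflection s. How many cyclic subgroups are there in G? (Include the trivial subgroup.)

A cyclic subgroup of order d is generated by each of its φ(d) elements of order d, so the cyclic subgroups of order d number (#elements of order d)/φ(d).
Cyclic subgroups by order — order 1: 1; order 2: 13; order 13: 1.
Total: 15.

15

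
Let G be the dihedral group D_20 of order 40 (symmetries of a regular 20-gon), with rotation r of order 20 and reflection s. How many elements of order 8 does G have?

0

No element of G has order 8 (even though 8 | 40).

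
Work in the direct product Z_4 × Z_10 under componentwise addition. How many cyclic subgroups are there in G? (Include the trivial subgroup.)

Group the elements of G by the cyclic subgroup they generate; each cyclic subgroup of order d accounts for φ(d) elements.
Cyclic subgroups by order — order 1: 1; order 2: 3; order 4: 2; order 5: 1; order 10: 3; order 20: 2.
Total: 12.

12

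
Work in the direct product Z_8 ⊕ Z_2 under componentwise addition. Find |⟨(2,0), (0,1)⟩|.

|⟨(2,0)⟩| = 4 and |⟨(0,1)⟩| = 2, so |H| is a multiple of lcm(4, 2) = 4 and divides |G| = 16.
Closing under the operation: H = {(0,0), (0,1), (2,0), (2,1), (4,0), (4,1), (6,0), (6,1)}, so |H| = 8.

8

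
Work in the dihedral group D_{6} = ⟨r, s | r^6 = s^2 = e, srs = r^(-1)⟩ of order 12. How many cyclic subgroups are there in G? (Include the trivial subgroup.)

10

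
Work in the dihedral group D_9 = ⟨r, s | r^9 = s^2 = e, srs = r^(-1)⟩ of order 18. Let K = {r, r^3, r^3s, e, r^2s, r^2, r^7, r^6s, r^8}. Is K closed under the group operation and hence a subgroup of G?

No

r^3 ∈ K but its inverse r^6 ∉ K, so K is not a subgroup.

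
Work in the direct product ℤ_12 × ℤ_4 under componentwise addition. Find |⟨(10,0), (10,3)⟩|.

24

|⟨(10,0)⟩| = 6 and |⟨(10,3)⟩| = 12, so |H| is a multiple of lcm(6, 12) = 12 and divides |G| = 48.
Closing under the operation: H = {(0,0), (0,1), (0,2), (0,3), (2,0), (2,1), (2,2), (2,3), (4,0), (4,1), (4,2), (4,3), (6,0), (6,1), (6,2), (6,3), (8,0), (8,1), (8,2), (8,3), (10,0), (10,1), (10,2), (10,3)}, so |H| = 24.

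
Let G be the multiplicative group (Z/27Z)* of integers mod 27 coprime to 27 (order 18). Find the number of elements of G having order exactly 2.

The elements of order 2 are: 26.
That's 1.

1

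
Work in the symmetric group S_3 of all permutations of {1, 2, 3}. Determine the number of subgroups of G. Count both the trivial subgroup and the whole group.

6

|G| = 6, so by Lagrange every subgroup order divides 6. Divisors: 1, 2, 3, 6.
Subgroups by order — order 1: 1; order 2: 3; order 3: 1; order 6: 1.
Total: 1 + 3 + 1 + 1 = 6.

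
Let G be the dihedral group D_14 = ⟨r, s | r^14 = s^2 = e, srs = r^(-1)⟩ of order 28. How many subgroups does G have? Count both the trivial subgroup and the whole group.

|G| = 28, so by Lagrange every subgroup order divides 28. Divisors: 1, 2, 4, 7, 14, 28.
Subgroups by order — order 1: 1; order 2: 15; order 4: 7; order 7: 1; order 14: 3; order 28: 1.
Total: 1 + 15 + 7 + 1 + 3 + 1 = 28.

28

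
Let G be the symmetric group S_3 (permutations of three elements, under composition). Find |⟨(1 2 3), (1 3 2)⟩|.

3

|⟨(1 2 3)⟩| = 3 and |⟨(1 3 2)⟩| = 3, so |H| is a multiple of lcm(3, 3) = 3 and divides |G| = 6.
Closing under the operation: H = {e, (1 2 3), (1 3 2)}, so |H| = 3.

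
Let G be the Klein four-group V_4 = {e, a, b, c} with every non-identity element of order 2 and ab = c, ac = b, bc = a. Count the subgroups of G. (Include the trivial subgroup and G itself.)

|G| = 4, so by Lagrange every subgroup order divides 4. Divisors: 1, 2, 4.
Subgroups by order — order 1: 1; order 2: 3; order 4: 1.
Total: 1 + 3 + 1 = 5.

5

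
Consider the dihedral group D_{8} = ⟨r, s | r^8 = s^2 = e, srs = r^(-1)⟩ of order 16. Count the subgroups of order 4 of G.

5

|G| = 16 and 4 | 16, so subgroups of order 4 are possible by Lagrange.
The subgroups of order 4 are: {e, r^2, r^4, r^6}; {e, r^4, r^2s, r^6s}; {e, r^4, r^3s, r^7s}; {e, r^4, s, r^4s}; … (5 in all).
So G has 5 subgroups of order 4.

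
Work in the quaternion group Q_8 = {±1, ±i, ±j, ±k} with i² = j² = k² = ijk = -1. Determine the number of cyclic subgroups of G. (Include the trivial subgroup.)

A cyclic subgroup of order d is generated by each of its φ(d) elements of order d, so the cyclic subgroups of order d number (#elements of order d)/φ(d).
Cyclic subgroups by order — order 1: 1; order 2: 1; order 4: 3.
Total: 5.

5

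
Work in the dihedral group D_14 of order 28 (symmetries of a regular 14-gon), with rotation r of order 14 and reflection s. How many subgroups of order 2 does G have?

15

|G| = 28 and 2 | 28, so subgroups of order 2 are possible by Lagrange.
The subgroups of order 2 are: {e, r^10s}; {e, r^11s}; {e, r^12s}; {e, r^13s}; … (15 in all).
So G has 15 subgroups of order 2.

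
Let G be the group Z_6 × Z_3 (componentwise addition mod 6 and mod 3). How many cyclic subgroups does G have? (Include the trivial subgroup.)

A cyclic subgroup of order d is generated by each of its φ(d) elements of order d, so the cyclic subgroups of order d number (#elements of order d)/φ(d).
Cyclic subgroups by order — order 1: 1; order 2: 1; order 3: 4; order 6: 4.
Total: 10.

10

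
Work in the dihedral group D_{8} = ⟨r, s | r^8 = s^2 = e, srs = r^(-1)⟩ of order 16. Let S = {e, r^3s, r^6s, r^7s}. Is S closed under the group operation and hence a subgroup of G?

No

Closure fails: r^3s · r^6s = r^5 ∉ S. So S is not a subgroup.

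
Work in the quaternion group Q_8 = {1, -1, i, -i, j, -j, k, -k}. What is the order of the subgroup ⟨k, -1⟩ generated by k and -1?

4

|⟨k⟩| = 4 and |⟨-1⟩| = 2, so |H| is a multiple of lcm(4, 2) = 4 and divides |G| = 8.
Closing under the operation: H = {1, -1, k, -k}, so |H| = 4.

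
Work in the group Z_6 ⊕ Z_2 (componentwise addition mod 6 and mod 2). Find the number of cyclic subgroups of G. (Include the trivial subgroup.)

8

Group the elements of G by the cyclic subgroup they generate; each cyclic subgroup of order d accounts for φ(d) elements.
Cyclic subgroups by order — order 1: 1; order 2: 3; order 3: 1; order 6: 3.
Total: 8.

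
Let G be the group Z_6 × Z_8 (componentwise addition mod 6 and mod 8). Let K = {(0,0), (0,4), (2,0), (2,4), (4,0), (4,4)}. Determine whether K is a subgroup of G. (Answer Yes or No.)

Yes

|K| = 6 divides |G| = 48, consistent with Lagrange.
K contains the identity, every element's inverse is in K, and K is closed under +: it is a subgroup.
In fact K = ⟨(4,4)⟩.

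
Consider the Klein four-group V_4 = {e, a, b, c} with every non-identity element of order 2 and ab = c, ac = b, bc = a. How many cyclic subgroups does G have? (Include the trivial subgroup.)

4

Each element a generates a cyclic subgroup ⟨a⟩; distinct elements may generate the same one (a cyclic group of order d has φ(d) generators).
Cyclic subgroups by order — order 1: 1; order 2: 3.
Total: 4.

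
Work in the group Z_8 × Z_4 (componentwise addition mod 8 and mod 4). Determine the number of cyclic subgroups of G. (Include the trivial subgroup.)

14

Group the elements of G by the cyclic subgroup they generate; each cyclic subgroup of order d accounts for φ(d) elements.
Cyclic subgroups by order — order 1: 1; order 2: 3; order 4: 6; order 8: 4.
Total: 14.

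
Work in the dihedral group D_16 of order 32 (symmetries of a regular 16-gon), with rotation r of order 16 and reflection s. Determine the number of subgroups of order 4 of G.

9

|G| = 32 and 4 | 32, so subgroups of order 4 are possible by Lagrange.
The subgroups of order 4 are: {e, r^8, r^2s, r^10s}; {e, r^8, r^3s, r^11s}; {e, r^4, r^8, r^12}; {e, r^8, r^4s, r^12s}; … (9 in all).
So G has 9 subgroups of order 4.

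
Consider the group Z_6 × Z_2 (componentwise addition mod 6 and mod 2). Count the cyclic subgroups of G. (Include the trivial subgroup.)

8

Group the elements of G by the cyclic subgroup they generate; each cyclic subgroup of order d accounts for φ(d) elements.
Cyclic subgroups by order — order 1: 1; order 2: 3; order 3: 1; order 6: 3.
Total: 8.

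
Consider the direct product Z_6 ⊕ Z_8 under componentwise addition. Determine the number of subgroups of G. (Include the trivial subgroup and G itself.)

|G| = 48, so by Lagrange every subgroup order divides 48. Divisors: 1, 2, 3, 4, 6, 8, 12, 16, 24, 48.
Subgroups by order — order 1: 1; order 2: 3; order 3: 1; order 4: 3; order 6: 3; order 8: 3; order 12: 3; order 16: 1; order 24: 3; order 48: 1.
Total: 1 + 3 + 1 + 3 + 3 + 3 + 3 + 1 + 3 + 1 = 22.

22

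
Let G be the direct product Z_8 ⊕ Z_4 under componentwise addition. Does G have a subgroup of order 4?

Yes

4 | 32. A subgroup of order 4 is {(0,0), (0,1), (0,2), (0,3)}.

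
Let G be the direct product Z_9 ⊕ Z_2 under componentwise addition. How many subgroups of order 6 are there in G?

|G| = 18 and 6 | 18, so subgroups of order 6 are possible by Lagrange.
The subgroups of order 6 are: {(0,0), (0,1), (3,0), (3,1), (6,0), (6,1)}.
So G has 1 subgroup of order 6.

1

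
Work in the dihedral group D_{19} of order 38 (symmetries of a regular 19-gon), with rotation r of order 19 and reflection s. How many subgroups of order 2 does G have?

|G| = 38 and 2 | 38, so subgroups of order 2 are possible by Lagrange.
The subgroups of order 2 are: {e, r^10s}; {e, r^11s}; {e, r^12s}; {e, r^13s}; … (19 in all).
So G has 19 subgroups of order 2.

19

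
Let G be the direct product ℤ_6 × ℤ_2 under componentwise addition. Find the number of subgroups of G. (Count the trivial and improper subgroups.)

10

|G| = 12, so by Lagrange every subgroup order divides 12. Divisors: 1, 2, 3, 4, 6, 12.
Subgroups by order — order 1: 1; order 2: 3; order 3: 1; order 4: 1; order 6: 3; order 12: 1.
Total: 1 + 3 + 1 + 1 + 3 + 1 = 10.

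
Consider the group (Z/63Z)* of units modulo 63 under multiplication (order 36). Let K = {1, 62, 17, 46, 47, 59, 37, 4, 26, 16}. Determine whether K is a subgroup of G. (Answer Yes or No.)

No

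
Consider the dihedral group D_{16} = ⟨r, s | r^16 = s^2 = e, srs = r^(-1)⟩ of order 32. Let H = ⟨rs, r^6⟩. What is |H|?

|⟨rs⟩| = 2 and |⟨r^6⟩| = 8, so |H| is a multiple of lcm(2, 8) = 8 and divides |G| = 32.
Closing under the operation: H = {e, r^2, r^4, r^6, r^8, r^10, r^12, r^14, rs, r^3s, r^5s, r^7s, r^9s, r^11s, r^13s, r^15s}, so |H| = 16.

16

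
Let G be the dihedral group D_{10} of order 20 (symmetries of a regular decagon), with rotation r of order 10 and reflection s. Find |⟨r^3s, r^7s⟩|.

10

|⟨r^3s⟩| = 2 and |⟨r^7s⟩| = 2, so |H| is a multiple of lcm(2, 2) = 2 and divides |G| = 20.
Closing under the operation: H = {e, r^2, r^4, r^6, r^8, rs, r^3s, r^5s, r^7s, r^9s}, so |H| = 10.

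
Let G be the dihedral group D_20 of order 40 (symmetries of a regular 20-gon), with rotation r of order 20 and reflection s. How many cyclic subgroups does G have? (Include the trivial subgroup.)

26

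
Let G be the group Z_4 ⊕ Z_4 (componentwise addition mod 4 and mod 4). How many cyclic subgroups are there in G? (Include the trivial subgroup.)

A cyclic subgroup of order d is generated by each of its φ(d) elements of order d, so the cyclic subgroups of order d number (#elements of order d)/φ(d).
Cyclic subgroups by order — order 1: 1; order 2: 3; order 4: 6.
Total: 10.

10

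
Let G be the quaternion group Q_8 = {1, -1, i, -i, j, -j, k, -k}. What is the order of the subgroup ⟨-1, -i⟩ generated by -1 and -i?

|⟨-1⟩| = 2 and |⟨-i⟩| = 4, so |H| is a multiple of lcm(2, 4) = 4 and divides |G| = 8.
Closing under the operation: H = {1, -1, i, -i}, so |H| = 4.

4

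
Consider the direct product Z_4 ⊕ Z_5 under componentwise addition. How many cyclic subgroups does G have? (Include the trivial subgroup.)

A cyclic subgroup of order d is generated by each of its φ(d) elements of order d, so the cyclic subgroups of order d number (#elements of order d)/φ(d).
Cyclic subgroups by order — order 1: 1; order 2: 1; order 4: 1; order 5: 1; order 10: 1; order 20: 1.
Total: 6.

6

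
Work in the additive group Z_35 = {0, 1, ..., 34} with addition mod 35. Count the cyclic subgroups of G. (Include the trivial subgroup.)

4

Group the elements of G by the cyclic subgroup they generate; each cyclic subgroup of order d accounts for φ(d) elements.
Cyclic subgroups by order — order 1: 1; order 5: 1; order 7: 1; order 35: 1.
Total: 4.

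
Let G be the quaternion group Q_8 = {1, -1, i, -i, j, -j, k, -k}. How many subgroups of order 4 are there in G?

|G| = 8 and 4 | 8, so subgroups of order 4 are possible by Lagrange.
The subgroups of order 4 are: {1, -1, i, -i}; {1, -1, j, -j}; {1, -1, k, -k}.
So G has 3 subgroups of order 4.

3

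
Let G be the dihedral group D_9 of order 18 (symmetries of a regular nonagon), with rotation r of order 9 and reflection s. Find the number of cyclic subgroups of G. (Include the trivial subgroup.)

A cyclic subgroup of order d is generated by each of its φ(d) elements of order d, so the cyclic subgroups of order d number (#elements of order d)/φ(d).
Cyclic subgroups by order — order 1: 1; order 2: 9; order 3: 1; order 9: 1.
Total: 12.

12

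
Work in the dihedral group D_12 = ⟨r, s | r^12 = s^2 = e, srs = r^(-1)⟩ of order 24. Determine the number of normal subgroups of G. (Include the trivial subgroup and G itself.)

G has 34 subgroups. Checking conjugation-invariance by order — order 1: 1/1 normal; order 2: 1/13 normal; order 3: 1/1 normal; order 4: 1/7 normal; order 6: 1/5 normal; order 8: 0/3 normal; order 12: 3/3 normal; order 24: 1/1 normal.
Total normal subgroups: 9.

9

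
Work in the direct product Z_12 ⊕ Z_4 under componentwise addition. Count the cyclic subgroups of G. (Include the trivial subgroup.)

Each element a generates a cyclic subgroup ⟨a⟩; distinct elements may generate the same one (a cyclic group of order d has φ(d) generators).
Cyclic subgroups by order — order 1: 1; order 2: 3; order 3: 1; order 4: 6; order 6: 3; order 12: 6.
Total: 20.

20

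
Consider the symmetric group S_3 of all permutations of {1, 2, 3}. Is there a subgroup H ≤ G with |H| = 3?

3 | 6. A subgroup of order 3 is {e, (1 2 3), (1 3 2)}.

Yes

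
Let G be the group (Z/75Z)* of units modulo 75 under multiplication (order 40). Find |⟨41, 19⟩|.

20

|⟨41⟩| = 10 and |⟨19⟩| = 10, so |H| is a multiple of lcm(10, 10) = 10 and divides |G| = 40.
Closing under the operation: H = {1, 4, 11, 14, 16, 19, 26, 29, 31, 34, 41, 44, 46, 49, 56, 59, 61, 64, 71, 74}, so |H| = 20.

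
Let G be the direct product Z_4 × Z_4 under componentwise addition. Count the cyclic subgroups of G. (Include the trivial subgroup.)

10

A cyclic subgroup of order d is generated by each of its φ(d) elements of order d, so the cyclic subgroups of order d number (#elements of order d)/φ(d).
Cyclic subgroups by order — order 1: 1; order 2: 3; order 4: 6.
Total: 10.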